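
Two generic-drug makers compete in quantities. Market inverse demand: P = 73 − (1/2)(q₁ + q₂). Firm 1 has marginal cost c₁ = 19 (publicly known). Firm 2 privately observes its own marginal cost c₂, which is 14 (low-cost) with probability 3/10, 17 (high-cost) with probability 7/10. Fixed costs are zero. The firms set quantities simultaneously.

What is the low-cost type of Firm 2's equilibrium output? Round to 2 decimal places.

41.97

Firm 2 with cost c maximizes (73 − (1/2)(q₁+q₂) − c)·q₂, giving q₂(c) = (73 − c − (1/2)q₁).
E[c₂] = 3/10·14 + 7/10·17 = 16.1
Firm 1's FOC against E[q₂] yields q₁ = (73 − 2·19 + E[c₂])/(3/2) = (73 − 38 + 16.1)/(3/2) = 34.0667.
q₂(low-cost) = (73 − 14 − (1/2)·34.0667) = 41.9667.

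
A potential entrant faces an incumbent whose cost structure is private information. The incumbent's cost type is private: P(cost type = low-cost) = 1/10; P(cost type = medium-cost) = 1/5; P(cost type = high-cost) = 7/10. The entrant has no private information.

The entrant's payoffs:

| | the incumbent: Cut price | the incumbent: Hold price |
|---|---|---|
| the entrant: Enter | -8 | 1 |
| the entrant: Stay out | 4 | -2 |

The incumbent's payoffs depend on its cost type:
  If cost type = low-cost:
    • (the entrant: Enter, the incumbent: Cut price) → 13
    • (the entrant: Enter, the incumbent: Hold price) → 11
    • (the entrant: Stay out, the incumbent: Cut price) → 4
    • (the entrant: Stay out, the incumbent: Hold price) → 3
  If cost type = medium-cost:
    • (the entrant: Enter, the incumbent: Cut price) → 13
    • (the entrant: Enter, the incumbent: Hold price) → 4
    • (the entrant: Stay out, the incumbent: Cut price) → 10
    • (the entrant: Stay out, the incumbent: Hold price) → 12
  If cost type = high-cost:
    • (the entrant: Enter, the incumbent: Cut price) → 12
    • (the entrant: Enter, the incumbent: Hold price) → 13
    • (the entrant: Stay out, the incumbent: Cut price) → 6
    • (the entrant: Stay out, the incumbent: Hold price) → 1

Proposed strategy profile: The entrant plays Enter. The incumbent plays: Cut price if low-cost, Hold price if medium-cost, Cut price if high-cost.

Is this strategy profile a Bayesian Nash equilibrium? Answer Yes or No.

No

The entrant plays Enter: E[Enter] = 1/10·(-8) + 1/5·(1) + 7/10·(-8) = -31/5; E[Stay out] = 14/5. Not best-responding. ✗
The incumbent (cost type low-cost), facing Enter: Cut price gives 13, Hold price gives 11. Proposed Cut price is best. ✓
The incumbent (cost type medium-cost), facing Enter: Cut price gives 13, Hold price gives 4. Proposed Hold price is not best — profitable deviation exists. ✗
The incumbent (cost type high-cost), facing Enter: Cut price gives 12, Hold price gives 13. Proposed Cut price is not best — profitable deviation exists. ✗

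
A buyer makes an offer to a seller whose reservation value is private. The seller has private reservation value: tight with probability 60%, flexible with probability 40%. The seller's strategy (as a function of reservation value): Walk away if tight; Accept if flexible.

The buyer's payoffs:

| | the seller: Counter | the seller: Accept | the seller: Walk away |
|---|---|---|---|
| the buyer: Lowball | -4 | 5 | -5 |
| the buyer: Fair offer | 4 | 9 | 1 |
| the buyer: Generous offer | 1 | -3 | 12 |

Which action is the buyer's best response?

Generous offer

E[Lowball] = 0.6·(-5) + 0.4·(5) = -1
E[Fair offer] = 0.6·(1) + 0.4·(9) = 4.2
E[Generous offer] = 0.6·(12) + 0.4·(-3) = 6
Best response: Generous offer (6 is the largest).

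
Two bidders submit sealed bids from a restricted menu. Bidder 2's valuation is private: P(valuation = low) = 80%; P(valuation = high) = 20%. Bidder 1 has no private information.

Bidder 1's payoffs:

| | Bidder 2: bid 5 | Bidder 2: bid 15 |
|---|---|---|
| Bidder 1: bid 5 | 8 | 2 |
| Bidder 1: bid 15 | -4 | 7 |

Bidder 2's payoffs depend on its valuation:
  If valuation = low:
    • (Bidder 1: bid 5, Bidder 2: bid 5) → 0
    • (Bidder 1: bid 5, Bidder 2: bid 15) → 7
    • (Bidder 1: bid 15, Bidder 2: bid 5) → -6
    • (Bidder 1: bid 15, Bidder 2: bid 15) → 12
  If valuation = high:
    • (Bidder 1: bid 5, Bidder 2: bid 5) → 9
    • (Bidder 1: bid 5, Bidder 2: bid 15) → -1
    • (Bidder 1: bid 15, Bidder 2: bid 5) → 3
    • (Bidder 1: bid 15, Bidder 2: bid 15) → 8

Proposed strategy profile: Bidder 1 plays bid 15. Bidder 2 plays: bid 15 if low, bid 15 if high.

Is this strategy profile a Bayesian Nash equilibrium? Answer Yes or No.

Yes

A profile is a BNE iff every type of every player is best-responding given beliefs about the other side.
Bidder 1 plays bid 15: E[bid 15] = 0.8·(7) + 0.2·(7) = 7; E[bid 5] = 2. Best-responding. ✓
Bidder 2 (valuation low), facing bid 15: bid 5 gives -6, bid 15 gives 12. Proposed bid 15 is best. ✓
Bidder 2 (valuation high), facing bid 15: bid 5 gives 3, bid 15 gives 8. Proposed bid 15 is best. ✓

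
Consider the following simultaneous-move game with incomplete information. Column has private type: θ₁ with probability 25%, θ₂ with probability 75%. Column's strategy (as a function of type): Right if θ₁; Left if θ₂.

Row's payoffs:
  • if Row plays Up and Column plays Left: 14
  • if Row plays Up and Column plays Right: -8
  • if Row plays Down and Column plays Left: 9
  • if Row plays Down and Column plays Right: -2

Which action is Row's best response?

Up

Compute Row's expected payoff for each action, taking the expectation over Column's type.
E[Up] = 0.25·(-8) + 0.75·(14) = 8.5
E[Down] = 0.25·(-2) + 0.75·(9) = 6.25
Best response: Up (8.5 is the largest).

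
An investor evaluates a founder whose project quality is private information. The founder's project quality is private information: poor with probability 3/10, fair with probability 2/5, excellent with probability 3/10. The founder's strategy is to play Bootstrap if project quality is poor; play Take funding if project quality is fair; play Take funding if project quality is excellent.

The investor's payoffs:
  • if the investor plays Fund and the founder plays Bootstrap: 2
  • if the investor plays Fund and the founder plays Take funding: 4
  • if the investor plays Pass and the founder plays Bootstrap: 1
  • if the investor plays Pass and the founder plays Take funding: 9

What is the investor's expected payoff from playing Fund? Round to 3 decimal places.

E[Fund] = 3/10·2 + 2/5·4 + 3/10·4 = 3/5 + 8/5 + 6/5 = 17/5

3.400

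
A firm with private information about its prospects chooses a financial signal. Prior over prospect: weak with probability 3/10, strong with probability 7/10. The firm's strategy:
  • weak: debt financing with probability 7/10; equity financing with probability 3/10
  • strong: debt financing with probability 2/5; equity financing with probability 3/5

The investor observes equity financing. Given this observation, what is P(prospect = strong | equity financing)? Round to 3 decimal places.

Apply Bayes' rule using the sender's strategy as the likelihood.
P(equity financing) = (3/10)·(3/10) + (7/10)·(3/5) = 51/100
P(strong | equity financing) = ((7/10)·(3/5)) / (51/100) = (21/50) / (51/100) = 14/17

0.824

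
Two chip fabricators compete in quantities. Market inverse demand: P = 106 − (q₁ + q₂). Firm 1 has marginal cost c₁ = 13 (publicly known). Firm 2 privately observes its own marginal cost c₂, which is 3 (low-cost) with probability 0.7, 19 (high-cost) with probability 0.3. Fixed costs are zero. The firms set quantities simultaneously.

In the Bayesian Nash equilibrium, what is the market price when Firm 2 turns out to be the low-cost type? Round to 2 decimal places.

39.87

Type-c best response for Firm 2: q₂(c) = (106 − c)/2 − q₁/2.
Firm 1 maximizes expected profit; its first-order condition is 106 − 2q₁ − E[q₂] − 13 = 0.
Substituting E[q₂] and solving: E[c₂] = 7.8, so q₁ = (106 − 2·13 + 7.8)/3 = 29.2667.
q₂(low-cost) = 36.8667, so P = 106 − (29.2667 + 36.8667) = 39.8667.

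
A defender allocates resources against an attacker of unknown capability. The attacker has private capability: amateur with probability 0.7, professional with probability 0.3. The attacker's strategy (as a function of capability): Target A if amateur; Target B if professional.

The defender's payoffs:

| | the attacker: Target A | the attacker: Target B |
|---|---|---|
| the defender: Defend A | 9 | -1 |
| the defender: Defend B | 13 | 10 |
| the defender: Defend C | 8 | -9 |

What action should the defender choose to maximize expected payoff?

E[Defend A] = 0.7·(9) + 0.3·(-1) = 6
E[Defend B] = 0.7·(13) + 0.3·(10) = 12.1
E[Defend C] = 0.7·(8) + 0.3·(-9) = 2.9
Best response: Defend B (12.1 is the largest).

Defend B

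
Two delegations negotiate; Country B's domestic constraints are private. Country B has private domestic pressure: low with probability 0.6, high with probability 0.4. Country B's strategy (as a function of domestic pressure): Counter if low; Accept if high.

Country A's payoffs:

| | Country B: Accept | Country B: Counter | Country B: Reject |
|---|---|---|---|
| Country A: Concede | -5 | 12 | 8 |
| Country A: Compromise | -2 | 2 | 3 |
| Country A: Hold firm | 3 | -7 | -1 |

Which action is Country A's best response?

E[Concede] = 0.6·(12) + 0.4·(-5) = 5.2
E[Compromise] = 0.6·(2) + 0.4·(-2) = 0.4
E[Hold firm] = 0.6·(-7) + 0.4·(3) = -3
Best response: Concede (5.2 is the largest).

Concede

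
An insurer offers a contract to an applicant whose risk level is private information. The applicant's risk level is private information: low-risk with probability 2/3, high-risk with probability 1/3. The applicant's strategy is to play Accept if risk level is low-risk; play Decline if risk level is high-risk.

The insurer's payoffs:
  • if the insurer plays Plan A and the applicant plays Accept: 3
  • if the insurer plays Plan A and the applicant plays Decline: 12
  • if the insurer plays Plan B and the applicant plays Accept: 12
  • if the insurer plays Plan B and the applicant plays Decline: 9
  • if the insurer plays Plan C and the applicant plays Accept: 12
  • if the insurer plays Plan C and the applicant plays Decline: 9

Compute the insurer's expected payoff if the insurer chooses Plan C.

Take the expectation over the applicant's risk level, weighting each type's action by its prior probability.
E[Plan C] = 2/3·12 + 1/3·9 = 8 + 3 = 11

11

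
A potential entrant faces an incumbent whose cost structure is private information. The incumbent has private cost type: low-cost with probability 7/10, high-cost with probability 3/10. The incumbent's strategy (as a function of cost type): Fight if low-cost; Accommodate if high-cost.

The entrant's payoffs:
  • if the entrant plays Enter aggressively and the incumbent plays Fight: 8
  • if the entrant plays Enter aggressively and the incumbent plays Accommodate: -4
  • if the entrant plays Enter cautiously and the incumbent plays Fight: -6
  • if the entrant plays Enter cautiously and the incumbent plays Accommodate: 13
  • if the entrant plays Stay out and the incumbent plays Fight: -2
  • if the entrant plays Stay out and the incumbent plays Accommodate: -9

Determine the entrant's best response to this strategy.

E[Enter aggressively] = 7/10·(8) + 3/10·(-4) = 22/5
E[Enter cautiously] = 7/10·(-6) + 3/10·(13) = -3/10
E[Stay out] = 7/10·(-2) + 3/10·(-9) = -41/10
Best response: Enter aggressively (22/5 is the largest).

Enter aggressively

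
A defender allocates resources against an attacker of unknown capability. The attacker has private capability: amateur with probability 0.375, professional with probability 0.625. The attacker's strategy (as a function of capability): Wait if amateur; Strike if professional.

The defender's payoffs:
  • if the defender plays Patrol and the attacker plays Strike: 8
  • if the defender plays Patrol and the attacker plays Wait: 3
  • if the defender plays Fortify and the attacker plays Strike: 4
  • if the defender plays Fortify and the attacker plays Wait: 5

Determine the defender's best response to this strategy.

E[Patrol] = 0.375·(3) + 0.625·(8) = 6.125
E[Fortify] = 0.375·(5) + 0.625·(4) = 4.375
Best response: Patrol (6.125 is the largest).

Patrol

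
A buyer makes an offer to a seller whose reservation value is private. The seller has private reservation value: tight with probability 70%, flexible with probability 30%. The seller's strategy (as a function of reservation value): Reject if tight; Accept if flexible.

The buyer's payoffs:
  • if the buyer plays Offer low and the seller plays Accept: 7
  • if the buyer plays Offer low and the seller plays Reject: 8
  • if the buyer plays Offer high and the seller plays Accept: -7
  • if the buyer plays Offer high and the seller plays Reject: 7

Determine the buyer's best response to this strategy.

E[Offer low] = 0.7·(8) + 0.3·(7) = 7.7
E[Offer high] = 0.7·(7) + 0.3·(-7) = 2.8
Best response: Offer low (7.7 is the largest).

Offer low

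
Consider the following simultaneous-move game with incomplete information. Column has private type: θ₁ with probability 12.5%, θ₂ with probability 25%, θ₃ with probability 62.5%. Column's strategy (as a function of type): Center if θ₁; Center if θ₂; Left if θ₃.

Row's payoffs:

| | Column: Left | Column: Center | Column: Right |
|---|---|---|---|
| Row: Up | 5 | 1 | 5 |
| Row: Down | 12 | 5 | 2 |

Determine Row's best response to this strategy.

Compute Row's expected payoff for each action, taking the expectation over Column's type.
E[Up] = 0.125·(1) + 0.25·(1) + 0.625·(5) = 3.5
E[Down] = 0.125·(5) + 0.25·(5) + 0.625·(12) = 9.375
Best response: Down (9.375 is the largest).

Down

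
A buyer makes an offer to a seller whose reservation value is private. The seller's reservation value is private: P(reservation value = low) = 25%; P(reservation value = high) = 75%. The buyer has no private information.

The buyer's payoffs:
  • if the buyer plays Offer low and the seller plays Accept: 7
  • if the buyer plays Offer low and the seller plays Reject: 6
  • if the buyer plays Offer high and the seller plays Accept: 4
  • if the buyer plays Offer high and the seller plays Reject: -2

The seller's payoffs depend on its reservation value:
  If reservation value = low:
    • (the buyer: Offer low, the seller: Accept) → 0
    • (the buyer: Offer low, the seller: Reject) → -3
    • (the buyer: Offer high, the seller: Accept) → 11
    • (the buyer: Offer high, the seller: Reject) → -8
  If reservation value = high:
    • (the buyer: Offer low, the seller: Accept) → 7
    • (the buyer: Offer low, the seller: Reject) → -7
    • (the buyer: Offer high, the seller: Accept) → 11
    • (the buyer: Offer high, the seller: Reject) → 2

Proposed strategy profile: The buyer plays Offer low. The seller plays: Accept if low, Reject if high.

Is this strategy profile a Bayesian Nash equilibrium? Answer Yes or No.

No

The buyer plays Offer low: E[Offer low] = 0.25·(7) + 0.75·(6) = 6.25; E[Offer high] = -0.5. Best-responding. ✓
The seller (reservation value low), facing Offer low: Accept gives 0, Reject gives -3. Proposed Accept is best. ✓
The seller (reservation value high), facing Offer low: Accept gives 7, Reject gives -7. Proposed Reject is not best — profitable deviation exists. ✗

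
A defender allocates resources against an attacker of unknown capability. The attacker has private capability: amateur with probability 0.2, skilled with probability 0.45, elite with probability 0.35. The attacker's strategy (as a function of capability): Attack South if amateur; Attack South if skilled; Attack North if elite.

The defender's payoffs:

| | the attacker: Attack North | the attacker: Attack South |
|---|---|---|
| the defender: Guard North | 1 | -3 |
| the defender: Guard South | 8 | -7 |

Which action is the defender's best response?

E[Guard North] = 0.2·(-3) + 0.45·(-3) + 0.35·(1) = -1.6
E[Guard South] = 0.2·(-7) + 0.45·(-7) + 0.35·(8) = -1.75
Best response: Guard North (-1.6 is the largest).

Guard North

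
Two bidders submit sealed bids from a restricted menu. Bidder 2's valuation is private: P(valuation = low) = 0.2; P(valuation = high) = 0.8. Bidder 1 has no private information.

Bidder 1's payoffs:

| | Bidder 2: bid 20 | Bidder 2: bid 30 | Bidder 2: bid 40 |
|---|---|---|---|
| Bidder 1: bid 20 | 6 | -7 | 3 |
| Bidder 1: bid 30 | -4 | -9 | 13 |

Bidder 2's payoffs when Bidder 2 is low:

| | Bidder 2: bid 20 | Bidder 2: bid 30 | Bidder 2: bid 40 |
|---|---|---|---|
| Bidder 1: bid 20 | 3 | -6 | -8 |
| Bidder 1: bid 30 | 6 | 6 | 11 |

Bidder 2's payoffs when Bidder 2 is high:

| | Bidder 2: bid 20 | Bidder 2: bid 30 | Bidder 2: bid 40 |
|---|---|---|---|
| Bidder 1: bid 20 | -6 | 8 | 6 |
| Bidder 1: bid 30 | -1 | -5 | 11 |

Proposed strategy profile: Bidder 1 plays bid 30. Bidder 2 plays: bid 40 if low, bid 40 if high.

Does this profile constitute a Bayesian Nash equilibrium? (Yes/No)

Yes

Bidder 1 plays bid 30: E[bid 30] = 0.2·(13) + 0.8·(13) = 13; E[bid 20] = 3. Best-responding. ✓
Bidder 2 (valuation low), facing bid 30: bid 20 gives 6, bid 30 gives 6, bid 40 gives 11. Proposed bid 40 is best. ✓
Bidder 2 (valuation high), facing bid 30: bid 20 gives -1, bid 30 gives -5, bid 40 gives 11. Proposed bid 40 is best. ✓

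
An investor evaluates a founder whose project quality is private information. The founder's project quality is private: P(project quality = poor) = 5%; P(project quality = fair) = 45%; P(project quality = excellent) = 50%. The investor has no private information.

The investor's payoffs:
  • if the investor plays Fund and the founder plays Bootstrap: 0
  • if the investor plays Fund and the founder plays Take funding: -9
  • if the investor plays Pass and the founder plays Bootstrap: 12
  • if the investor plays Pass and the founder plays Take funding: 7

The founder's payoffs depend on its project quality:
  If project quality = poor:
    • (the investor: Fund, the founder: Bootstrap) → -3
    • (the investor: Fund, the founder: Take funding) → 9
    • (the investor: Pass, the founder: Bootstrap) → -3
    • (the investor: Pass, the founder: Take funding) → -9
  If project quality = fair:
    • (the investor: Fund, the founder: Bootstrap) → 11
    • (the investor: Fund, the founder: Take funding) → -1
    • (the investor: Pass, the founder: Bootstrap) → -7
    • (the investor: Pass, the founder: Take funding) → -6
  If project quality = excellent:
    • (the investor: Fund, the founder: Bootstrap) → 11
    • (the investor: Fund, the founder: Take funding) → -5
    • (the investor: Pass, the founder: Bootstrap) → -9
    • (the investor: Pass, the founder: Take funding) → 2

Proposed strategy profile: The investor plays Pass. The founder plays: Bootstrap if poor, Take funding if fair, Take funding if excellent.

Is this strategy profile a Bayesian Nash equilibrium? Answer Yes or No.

Yes

A profile is a BNE iff every type of every player is best-responding given beliefs about the other side.
The investor plays Pass: E[Pass] = 0.05·(12) + 0.45·(7) + 0.5·(7) = 7.25; E[Fund] = -8.55. Best-responding. ✓
The founder (project quality poor), facing Pass: Bootstrap gives -3, Take funding gives -9. Proposed Bootstrap is best. ✓
The founder (project quality fair), facing Pass: Bootstrap gives -7, Take funding gives -6. Proposed Take funding is best. ✓
The founder (project quality excellent), facing Pass: Bootstrap gives -9, Take funding gives 2. Proposed Take funding is best. ✓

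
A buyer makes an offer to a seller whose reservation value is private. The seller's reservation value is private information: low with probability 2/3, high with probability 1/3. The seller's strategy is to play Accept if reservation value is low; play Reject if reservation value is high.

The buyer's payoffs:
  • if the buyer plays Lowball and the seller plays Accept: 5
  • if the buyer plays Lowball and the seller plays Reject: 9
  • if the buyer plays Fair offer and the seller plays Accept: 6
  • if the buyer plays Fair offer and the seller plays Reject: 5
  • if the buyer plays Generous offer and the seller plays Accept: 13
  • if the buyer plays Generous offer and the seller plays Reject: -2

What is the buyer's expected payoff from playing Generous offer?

E[Generous offer] = 2/3·13 + 1/3·(-2) = 26/3 + (-2/3) = 8

8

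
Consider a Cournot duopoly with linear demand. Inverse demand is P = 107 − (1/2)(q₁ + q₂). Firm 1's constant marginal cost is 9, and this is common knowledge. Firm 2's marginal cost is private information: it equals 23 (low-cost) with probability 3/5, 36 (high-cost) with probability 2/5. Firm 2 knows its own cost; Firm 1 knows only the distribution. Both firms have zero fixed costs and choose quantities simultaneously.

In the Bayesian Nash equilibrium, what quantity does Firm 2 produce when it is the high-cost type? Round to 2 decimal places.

Firm 2 with cost c maximizes (107 − (1/2)(q₁+q₂) − c)·q₂, giving q₂(c) = (107 − c − (1/2)q₁).
E[c₂] = 3/5·23 + 2/5·36 = 28.2
Firm 1's FOC against E[q₂] yields q₁ = (107 − 2·9 + E[c₂])/(3/2) = (107 − 18 + 28.2)/(3/2) = 78.1333.
q₂(high-cost) = (107 − 36 − (1/2)·78.1333) = 31.9333.

31.93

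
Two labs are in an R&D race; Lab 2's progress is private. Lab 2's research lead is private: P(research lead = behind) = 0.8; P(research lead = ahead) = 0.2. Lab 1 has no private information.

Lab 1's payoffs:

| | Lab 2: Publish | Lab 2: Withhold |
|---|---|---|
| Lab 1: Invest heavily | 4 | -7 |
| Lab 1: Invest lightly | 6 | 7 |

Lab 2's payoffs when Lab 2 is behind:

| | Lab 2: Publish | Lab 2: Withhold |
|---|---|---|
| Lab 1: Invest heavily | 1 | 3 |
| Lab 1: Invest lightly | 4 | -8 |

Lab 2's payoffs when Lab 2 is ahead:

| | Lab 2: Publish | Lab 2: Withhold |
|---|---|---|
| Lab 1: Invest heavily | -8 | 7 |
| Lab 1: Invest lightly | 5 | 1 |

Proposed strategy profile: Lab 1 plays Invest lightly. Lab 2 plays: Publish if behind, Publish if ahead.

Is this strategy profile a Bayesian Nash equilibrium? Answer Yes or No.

Lab 1 plays Invest lightly: E[Invest lightly] = 0.8·(6) + 0.2·(6) = 6; E[Invest heavily] = 4. Best-responding. ✓
Lab 2 (research lead behind), facing Invest lightly: Publish gives 4, Withhold gives -8. Proposed Publish is best. ✓
Lab 2 (research lead ahead), facing Invest lightly: Publish gives 5, Withhold gives 1. Proposed Publish is best. ✓

Yes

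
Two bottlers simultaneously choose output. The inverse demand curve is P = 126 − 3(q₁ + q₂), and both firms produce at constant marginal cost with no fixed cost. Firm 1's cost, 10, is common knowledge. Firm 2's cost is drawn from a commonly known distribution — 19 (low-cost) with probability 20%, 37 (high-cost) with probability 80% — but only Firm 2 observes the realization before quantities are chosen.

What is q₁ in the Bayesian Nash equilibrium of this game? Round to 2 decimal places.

Type-c best response for Firm 2: q₂(c) = (126 − c)/6 − q₁/2.
Firm 1 maximizes expected profit; its first-order condition is 126 − 6q₁ − 3E[q₂] − 10 = 0.
Substituting E[q₂] and solving: E[c₂] = 33.4, so q₁ = (126 − 2·10 + 33.4)/9 = 15.4889.

15.49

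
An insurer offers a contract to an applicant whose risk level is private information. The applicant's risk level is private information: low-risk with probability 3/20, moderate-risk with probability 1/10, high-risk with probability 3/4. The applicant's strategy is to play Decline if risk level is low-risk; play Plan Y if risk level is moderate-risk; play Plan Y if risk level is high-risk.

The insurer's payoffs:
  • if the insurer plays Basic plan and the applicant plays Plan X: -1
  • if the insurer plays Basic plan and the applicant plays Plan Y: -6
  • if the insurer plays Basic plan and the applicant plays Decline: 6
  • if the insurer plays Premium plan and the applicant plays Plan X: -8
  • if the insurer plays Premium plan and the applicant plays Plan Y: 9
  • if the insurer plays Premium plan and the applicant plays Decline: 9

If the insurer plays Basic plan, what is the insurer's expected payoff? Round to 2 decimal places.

-4.20

Take the expectation over the applicant's risk level, weighting each type's action by its prior probability.
E[Basic plan] = 3/20·6 + 1/10·(-6) + 3/4·(-6) = 9/10 + (-3/5) + (-9/2) = -21/5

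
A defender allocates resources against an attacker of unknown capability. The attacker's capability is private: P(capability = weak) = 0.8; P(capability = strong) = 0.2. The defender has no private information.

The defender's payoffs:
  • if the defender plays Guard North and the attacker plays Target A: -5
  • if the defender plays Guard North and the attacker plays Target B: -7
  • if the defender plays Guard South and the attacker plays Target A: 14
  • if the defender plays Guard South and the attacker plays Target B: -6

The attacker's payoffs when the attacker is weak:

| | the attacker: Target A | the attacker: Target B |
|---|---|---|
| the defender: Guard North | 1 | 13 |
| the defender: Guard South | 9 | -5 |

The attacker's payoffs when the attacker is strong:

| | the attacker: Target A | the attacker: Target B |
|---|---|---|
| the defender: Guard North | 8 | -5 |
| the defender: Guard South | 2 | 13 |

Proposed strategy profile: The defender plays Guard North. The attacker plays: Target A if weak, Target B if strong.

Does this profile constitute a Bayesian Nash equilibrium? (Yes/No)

No

A profile is a BNE iff every type of every player is best-responding given beliefs about the other side.
The defender plays Guard North: E[Guard North] = 0.8·(-5) + 0.2·(-7) = -5.4; E[Guard South] = 10. Not best-responding. ✗
The attacker (capability weak), facing Guard North: Target A gives 1, Target B gives 13. Proposed Target A is not best — profitable deviation exists. ✗
The attacker (capability strong), facing Guard North: Target A gives 8, Target B gives -5. Proposed Target B is not best — profitable deviation exists. ✗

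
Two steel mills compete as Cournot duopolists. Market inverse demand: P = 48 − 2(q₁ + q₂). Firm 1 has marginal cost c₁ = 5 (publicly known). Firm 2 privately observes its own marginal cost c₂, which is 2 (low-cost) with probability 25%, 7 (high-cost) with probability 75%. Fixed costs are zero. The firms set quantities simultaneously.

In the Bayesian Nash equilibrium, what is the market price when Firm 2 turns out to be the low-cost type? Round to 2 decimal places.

Type-c best response for Firm 2: q₂(c) = (48 − c)/4 − q₁/2.
Firm 1 maximizes expected profit; its first-order condition is 48 − 4q₁ − 2E[q₂] − 5 = 0.
Substituting E[q₂] and solving: E[c₂] = 5.75, so q₁ = (48 − 2·5 + 5.75)/6 = 7.29167.
q₂(low-cost) = 7.85417, so P = 48 − 2·(7.29167 + 7.85417) = 17.7083.

17.71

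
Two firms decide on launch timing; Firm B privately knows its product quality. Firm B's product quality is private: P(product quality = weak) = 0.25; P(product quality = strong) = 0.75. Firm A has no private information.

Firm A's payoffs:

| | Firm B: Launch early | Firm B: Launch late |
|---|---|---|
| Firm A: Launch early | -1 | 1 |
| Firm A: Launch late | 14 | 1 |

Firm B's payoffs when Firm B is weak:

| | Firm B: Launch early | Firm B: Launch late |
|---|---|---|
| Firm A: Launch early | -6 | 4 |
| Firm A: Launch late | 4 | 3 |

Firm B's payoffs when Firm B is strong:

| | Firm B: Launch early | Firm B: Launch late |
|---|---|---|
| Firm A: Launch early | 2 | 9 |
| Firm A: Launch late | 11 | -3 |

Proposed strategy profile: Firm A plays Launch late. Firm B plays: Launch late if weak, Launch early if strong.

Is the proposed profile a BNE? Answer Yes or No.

A profile is a BNE iff every type of every player is best-responding given beliefs about the other side.
Firm A plays Launch late: E[Launch late] = 0.25·(1) + 0.75·(14) = 10.75; E[Launch early] = -0.5. Best-responding. ✓
Firm B (product quality weak), facing Launch late: Launch early gives 4, Launch late gives 3. Proposed Launch late is not best — profitable deviation exists. ✗
Firm B (product quality strong), facing Launch late: Launch early gives 11, Launch late gives -3. Proposed Launch early is best. ✓

No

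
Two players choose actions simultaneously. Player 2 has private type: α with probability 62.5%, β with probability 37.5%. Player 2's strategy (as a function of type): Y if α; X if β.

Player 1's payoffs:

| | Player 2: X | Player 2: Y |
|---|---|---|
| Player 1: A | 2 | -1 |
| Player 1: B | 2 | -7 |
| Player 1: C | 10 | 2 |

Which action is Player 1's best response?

E[A] = 0.625·(-1) + 0.375·(2) = 0.125
E[B] = 0.625·(-7) + 0.375·(2) = -3.625
E[C] = 0.625·(2) + 0.375·(10) = 5
Best response: C (5 is the largest).

C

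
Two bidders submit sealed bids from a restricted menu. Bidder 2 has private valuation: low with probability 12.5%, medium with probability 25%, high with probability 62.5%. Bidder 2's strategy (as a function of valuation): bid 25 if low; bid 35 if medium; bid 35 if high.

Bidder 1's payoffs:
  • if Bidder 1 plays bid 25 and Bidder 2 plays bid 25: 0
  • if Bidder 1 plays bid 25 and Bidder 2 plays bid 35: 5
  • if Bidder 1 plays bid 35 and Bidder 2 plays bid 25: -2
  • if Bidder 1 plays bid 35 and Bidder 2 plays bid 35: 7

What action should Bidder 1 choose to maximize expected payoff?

Compute Bidder 1's expected payoff for each action, taking the expectation over Bidder 2's type.
E[bid 25] = 0.125·(0) + 0.25·(5) + 0.625·(5) = 4.375
E[bid 35] = 0.125·(-2) + 0.25·(7) + 0.625·(7) = 5.875
Best response: bid 35 (5.875 is the largest).

bid 35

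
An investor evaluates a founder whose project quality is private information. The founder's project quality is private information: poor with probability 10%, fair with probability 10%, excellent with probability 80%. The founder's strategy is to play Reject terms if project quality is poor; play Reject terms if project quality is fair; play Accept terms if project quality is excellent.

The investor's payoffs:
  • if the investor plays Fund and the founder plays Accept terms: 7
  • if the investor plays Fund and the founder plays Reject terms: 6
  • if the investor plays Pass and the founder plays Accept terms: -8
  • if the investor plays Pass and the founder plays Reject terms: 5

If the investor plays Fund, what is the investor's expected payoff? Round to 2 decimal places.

6.80

E[Fund] = 0.1·6 + 0.1·6 + 0.8·7 = 0.6 + 0.6 + 5.6 = 6.8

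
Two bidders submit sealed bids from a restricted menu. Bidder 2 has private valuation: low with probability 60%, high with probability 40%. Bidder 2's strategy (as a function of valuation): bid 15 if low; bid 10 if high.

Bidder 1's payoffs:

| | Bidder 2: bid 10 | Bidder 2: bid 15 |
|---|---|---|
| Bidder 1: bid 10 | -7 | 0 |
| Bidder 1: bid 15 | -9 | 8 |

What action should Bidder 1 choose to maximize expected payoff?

E[bid 10] = 0.6·(0) + 0.4·(-7) = -2.8
E[bid 15] = 0.6·(8) + 0.4·(-9) = 1.2
Best response: bid 15 (1.2 is the largest).

bid 15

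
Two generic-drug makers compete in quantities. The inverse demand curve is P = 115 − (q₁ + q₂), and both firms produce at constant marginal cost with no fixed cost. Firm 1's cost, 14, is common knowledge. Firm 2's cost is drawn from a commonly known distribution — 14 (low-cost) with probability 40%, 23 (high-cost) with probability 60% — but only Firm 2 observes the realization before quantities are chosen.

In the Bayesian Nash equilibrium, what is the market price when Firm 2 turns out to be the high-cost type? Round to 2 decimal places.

51.27

Type-c best response for Firm 2: q₂(c) = (115 − c)/2 − q₁/2.
Firm 1 maximizes expected profit; its first-order condition is 115 − 2q₁ − E[q₂] − 14 = 0.
Substituting E[q₂] and solving: E[c₂] = 19.4, so q₁ = (115 − 2·14 + 19.4)/3 = 35.4667.
q₂(high-cost) = 28.2667, so P = 115 − (35.4667 + 28.2667) = 51.2667.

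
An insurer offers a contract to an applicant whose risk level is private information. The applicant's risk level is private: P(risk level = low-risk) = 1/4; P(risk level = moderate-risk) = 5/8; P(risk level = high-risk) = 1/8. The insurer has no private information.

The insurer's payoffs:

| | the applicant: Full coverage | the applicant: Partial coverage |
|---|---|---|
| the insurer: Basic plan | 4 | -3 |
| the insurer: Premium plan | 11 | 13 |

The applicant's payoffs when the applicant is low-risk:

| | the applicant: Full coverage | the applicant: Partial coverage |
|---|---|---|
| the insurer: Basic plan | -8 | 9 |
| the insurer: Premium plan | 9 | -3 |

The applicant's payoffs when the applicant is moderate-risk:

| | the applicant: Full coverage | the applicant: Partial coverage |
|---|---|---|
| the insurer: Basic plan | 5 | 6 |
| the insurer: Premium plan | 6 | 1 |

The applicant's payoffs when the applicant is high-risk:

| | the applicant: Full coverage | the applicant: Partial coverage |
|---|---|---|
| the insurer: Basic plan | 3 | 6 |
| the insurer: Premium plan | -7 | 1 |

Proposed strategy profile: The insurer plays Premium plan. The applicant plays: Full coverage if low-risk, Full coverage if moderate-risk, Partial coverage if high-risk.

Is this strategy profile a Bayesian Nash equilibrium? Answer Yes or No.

Yes

The insurer plays Premium plan: E[Premium plan] = 1/4·(11) + 5/8·(11) + 1/8·(13) = 45/4; E[Basic plan] = 25/8. Best-responding. ✓
The applicant (risk level low-risk), facing Premium plan: Full coverage gives 9, Partial coverage gives -3. Proposed Full coverage is best. ✓
The applicant (risk level moderate-risk), facing Premium plan: Full coverage gives 6, Partial coverage gives 1. Proposed Full coverage is best. ✓
The applicant (risk level high-risk), facing Premium plan: Full coverage gives -7, Partial coverage gives 1. Proposed Partial coverage is best. ✓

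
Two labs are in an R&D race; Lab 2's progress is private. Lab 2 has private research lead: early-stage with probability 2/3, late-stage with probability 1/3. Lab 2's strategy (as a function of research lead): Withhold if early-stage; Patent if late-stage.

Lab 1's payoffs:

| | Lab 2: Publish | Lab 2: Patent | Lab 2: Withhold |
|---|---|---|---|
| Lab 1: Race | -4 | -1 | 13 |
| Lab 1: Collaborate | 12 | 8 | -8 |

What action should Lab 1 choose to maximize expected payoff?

Race

E[Race] = 2/3·(13) + 1/3·(-1) = 25/3
E[Collaborate] = 2/3·(-8) + 1/3·(8) = -8/3
Best response: Race (25/3 is the largest).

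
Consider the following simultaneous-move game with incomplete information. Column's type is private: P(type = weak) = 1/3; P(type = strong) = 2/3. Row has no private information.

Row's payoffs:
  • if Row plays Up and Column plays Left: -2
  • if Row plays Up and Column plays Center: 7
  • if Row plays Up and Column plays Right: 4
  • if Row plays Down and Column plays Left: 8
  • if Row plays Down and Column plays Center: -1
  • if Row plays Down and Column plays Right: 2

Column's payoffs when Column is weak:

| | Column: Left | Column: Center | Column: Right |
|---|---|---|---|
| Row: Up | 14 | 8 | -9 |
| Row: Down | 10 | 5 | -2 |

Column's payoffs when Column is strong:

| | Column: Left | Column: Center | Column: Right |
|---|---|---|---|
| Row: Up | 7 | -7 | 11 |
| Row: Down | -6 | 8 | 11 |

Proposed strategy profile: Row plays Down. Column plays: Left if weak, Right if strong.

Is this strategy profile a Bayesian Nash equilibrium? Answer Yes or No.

Yes

Row plays Down: E[Down] = 1/3·(8) + 2/3·(2) = 4; E[Up] = 2. Best-responding. ✓
Column (type weak), facing Down: Left gives 10, Center gives 5, Right gives -2. Proposed Left is best. ✓
Column (type strong), facing Down: Left gives -6, Center gives 8, Right gives 11. Proposed Right is best. ✓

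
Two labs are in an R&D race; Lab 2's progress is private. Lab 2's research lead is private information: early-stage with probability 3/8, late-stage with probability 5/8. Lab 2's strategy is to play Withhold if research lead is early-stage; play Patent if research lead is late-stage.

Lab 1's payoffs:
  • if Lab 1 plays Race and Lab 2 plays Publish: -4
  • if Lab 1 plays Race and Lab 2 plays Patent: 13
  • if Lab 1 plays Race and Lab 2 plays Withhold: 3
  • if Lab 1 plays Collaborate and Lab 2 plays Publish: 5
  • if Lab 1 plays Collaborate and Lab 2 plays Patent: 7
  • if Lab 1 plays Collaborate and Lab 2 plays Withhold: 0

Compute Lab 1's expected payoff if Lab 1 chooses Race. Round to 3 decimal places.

9.250

E[Race] = 3/8·3 + 5/8·13 = 9/8 + 65/8 = 37/4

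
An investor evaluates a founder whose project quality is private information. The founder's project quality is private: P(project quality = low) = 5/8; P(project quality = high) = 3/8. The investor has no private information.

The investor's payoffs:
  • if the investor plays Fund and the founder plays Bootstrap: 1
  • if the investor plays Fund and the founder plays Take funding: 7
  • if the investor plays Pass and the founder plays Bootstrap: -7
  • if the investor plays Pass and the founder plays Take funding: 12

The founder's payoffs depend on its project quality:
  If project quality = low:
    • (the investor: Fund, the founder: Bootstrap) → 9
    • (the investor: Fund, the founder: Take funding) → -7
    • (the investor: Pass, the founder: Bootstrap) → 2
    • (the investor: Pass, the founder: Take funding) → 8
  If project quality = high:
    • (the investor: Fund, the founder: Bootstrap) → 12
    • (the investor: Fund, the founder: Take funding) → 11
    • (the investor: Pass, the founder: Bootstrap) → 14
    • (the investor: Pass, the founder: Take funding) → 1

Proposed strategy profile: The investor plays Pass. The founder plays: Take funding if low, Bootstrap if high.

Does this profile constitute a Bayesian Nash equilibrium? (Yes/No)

The investor plays Pass: E[Pass] = 5/8·(12) + 3/8·(-7) = 39/8; E[Fund] = 19/4. Best-responding. ✓
The founder (project quality low), facing Pass: Bootstrap gives 2, Take funding gives 8. Proposed Take funding is best. ✓
The founder (project quality high), facing Pass: Bootstrap gives 14, Take funding gives 1. Proposed Bootstrap is best. ✓

Yes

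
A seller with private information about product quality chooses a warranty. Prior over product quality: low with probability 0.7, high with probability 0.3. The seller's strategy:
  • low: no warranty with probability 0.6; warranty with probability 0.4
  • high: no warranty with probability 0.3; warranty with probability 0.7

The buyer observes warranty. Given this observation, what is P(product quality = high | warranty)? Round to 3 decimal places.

Apply Bayes' rule using the sender's strategy as the likelihood.
P(warranty) = 0.7·0.4 + 0.3·0.7 = 0.49
P(high | warranty) = (0.3·0.7) / 0.49 = 0.21 / 0.49 = 0.428571

0.429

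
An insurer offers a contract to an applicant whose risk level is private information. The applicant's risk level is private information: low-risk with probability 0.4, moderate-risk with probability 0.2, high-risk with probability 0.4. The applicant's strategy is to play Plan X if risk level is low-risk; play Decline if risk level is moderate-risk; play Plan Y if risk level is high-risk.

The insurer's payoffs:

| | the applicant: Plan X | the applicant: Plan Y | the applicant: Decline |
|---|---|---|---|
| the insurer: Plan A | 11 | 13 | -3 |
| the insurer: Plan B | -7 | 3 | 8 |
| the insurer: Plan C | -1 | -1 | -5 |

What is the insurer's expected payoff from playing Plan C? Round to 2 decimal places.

E[Plan C] = 0.4·(-1) + 0.2·(-5) + 0.4·(-1) = (-0.4) + (-1) + (-0.4) = -1.8

-1.80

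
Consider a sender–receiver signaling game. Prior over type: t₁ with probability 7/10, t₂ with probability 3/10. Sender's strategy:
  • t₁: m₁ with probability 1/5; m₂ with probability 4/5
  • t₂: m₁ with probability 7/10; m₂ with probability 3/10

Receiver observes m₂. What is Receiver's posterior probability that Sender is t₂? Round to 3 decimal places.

0.138

P(m₂) = (7/10)·(4/5) + (3/10)·(3/10) = 13/20
P(t₂ | m₂) = ((3/10)·(3/10)) / (13/20) = (9/100) / (13/20) = 9/65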